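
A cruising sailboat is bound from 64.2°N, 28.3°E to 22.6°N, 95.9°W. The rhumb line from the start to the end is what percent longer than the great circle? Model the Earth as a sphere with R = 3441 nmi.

Great circle: σ = 1.4504 rad → d_gc = Rσ = 4990.7 nmi
Rhumb: Δφ = -0.7261, Δλ = -2.1677, Δψ = -1.0688, q = Δφ/Δψ = 0.6793 → d_rh = R√(Δφ²+q²Δλ²) = 5649.5 nmi
Excess = (5649.5 − 4990.7) / 4990.7 = 658.8 / 4990.7 = 13.20% ≈ 13.2%

13.2%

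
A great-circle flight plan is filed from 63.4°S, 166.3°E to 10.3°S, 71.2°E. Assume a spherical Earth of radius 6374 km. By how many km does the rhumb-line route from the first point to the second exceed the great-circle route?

521 km

Great circle: cos σ = sin φ₁ sin φ₂ + cos φ₁ cos φ₂ cos Δλ,  σ = 1.4498 rad → d_gc = 9240.9 km
Rhumb line: Δψ = +1.2615, q = Δφ/Δψ = 0.7346, d_rh = R√(Δφ²+q²Δλ²) = 9762.3 km
Excess = 9762.3 − 9240.9 = 521.4 ≈ 521 km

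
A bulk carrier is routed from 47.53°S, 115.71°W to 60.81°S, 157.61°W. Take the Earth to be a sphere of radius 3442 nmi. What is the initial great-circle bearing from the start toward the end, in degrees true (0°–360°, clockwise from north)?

225.4°

N = sin Δλ·cos φ₂ = -0.3257;  D = cos φ₁ sin φ₂ − sin φ₁ cos φ₂ cos Δλ = -0.3217
initial course = atan2(N, D) = 225.36°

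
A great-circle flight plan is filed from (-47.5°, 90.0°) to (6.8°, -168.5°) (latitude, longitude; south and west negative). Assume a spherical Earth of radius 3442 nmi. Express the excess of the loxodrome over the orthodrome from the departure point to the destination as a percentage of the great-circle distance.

2.7%

Great circle: σ = 1.7937 rad → d_gc = Rσ = 6173.8 nmi
Rhumb: Δφ = +0.9477, Δλ = +1.7715, Δψ = +1.0634, q = Δφ/Δψ = 0.8912 → d_rh = R√(Δφ²+q²Δλ²) = 6337.9 nmi
Excess = (6337.9 − 6173.8) / 6173.8 = 164.1 / 6173.8 = 2.66% ≈ 2.7%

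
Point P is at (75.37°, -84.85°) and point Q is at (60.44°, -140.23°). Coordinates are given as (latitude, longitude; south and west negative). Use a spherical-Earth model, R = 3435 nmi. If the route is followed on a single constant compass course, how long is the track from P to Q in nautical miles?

Δψ = ln[tan(π/4+φ₂/2)/tan(π/4+φ₁/2)] = -0.7204;  Δφ = -0.2606 rad,  Δλ = -0.9666 rad
q = Δφ/Δψ = 0.3617
d = R·√(Δφ² + q²Δλ²) = 3435·0.43603 = 1498 nmi

1498 nmi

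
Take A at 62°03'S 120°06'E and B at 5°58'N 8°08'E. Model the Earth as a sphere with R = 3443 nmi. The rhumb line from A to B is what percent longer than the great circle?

6.2%

Great circle: σ = 1.8402 rad → d_gc = Rσ = 6336.0 nmi
Rhumb: Δφ = +1.1871, Δλ = -1.9542, Δψ = +1.4952, q = Δφ/Δψ = 0.7940 → d_rh = R√(Δφ²+q²Δλ²) = 6726.3 nmi
Excess = (6726.3 − 6336.0) / 6336.0 = 390.3 / 6336.0 = 6.16% ≈ 6.2%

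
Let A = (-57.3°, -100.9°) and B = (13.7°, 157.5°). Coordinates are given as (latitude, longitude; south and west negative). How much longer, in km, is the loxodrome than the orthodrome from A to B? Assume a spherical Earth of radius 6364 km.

400 km

Great circle: cos σ = sin φ₁ sin φ₂ + cos φ₁ cos φ₂ cos Δλ,  σ = 1.8806 rad → d_gc = 11967.9 km
Rhumb line: Δψ = +1.4677, q = Δφ/Δψ = 0.8443, d_rh = R√(Δφ²+q²Δλ²) = 12368.0 km
Excess = 12368.0 − 11967.9 = 400.1 ≈ 400 km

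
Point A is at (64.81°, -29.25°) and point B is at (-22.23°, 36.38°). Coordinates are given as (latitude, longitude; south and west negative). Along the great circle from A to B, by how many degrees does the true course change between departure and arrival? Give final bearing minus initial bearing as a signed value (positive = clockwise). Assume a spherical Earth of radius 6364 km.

Initial bearing θ₁ = atan2(sin Δλ cos φ₂, cos φ₁ sin φ₂ − sin φ₁ cos φ₂ cos Δλ) = 121.00°
Final bearing θ₂ = (initial bearing from the destination back to the start) + 180° = 156.79°
Δθ = θ₂ − θ₁ = +35.8°

+35.8°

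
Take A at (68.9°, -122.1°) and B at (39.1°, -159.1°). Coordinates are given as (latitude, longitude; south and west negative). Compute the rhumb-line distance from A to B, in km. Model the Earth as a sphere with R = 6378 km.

Rhumb course C = atan2(Δλ, Δψ) with Δψ = ln[tan(π/4+φ₂/2)/tan(π/4+φ₁/2)] = -0.9382, Δλ = -0.6458 → C = 214.54°
d = R·|Δφ| / |cos C| = 6378·0.52011 / 0.82372 = 4027 km

4027 km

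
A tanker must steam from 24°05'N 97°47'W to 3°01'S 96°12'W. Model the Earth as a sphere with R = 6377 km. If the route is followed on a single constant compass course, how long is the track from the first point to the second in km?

3021 km

Rhumb course C = atan2(Δλ, Δψ) with Δψ = ln[tan(π/4+φ₂/2)/tan(π/4+φ₁/2)] = -0.4860, Δλ = +0.0276 → C = 176.75°
d = R·|Δφ| / |cos C| = 6377·0.47298 / 0.99839 = 3021 km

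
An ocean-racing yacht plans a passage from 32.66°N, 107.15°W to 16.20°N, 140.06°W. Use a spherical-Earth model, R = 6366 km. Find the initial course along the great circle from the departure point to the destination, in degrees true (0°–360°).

249.0°

N = sin Δλ·cos φ₂ = -0.5217;  D = cos φ₁ sin φ₂ − sin φ₁ cos φ₂ cos Δλ = -0.2002
initial course = atan2(N, D) = 249.01°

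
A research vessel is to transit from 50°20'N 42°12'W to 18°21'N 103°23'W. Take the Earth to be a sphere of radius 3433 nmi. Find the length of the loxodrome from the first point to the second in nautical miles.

Δψ = ln[tan(π/4+φ₂/2)/tan(π/4+φ₁/2)] = -0.6939;  Δφ = -0.5582 rad,  Δλ = -1.0679 rad
q = Δφ/Δψ = 0.8045
d = R·√(Δφ² + q²Δλ²) = 3433·1.02450 = 3517 nmi

3517 nmi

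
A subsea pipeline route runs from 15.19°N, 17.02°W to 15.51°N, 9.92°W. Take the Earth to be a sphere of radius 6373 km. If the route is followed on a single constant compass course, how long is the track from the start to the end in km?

Δψ = ln[tan(π/4+φ₂/2)/tan(π/4+φ₁/2)] = +0.0058;  Δφ = +0.0056 rad,  Δλ = +0.1239 rad
q = Δφ/Δψ = 0.9643
d = R·√(Δφ² + q²Δλ²) = 6373·0.11963 = 762 km

762 km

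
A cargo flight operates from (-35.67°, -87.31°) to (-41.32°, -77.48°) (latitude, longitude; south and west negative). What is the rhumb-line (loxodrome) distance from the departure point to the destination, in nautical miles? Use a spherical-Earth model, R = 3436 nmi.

572 nmi

Rhumb course C = atan2(Δλ, Δψ) with Δψ = ln[tan(π/4+φ₂/2)/tan(π/4+φ₁/2)] = -0.1261, Δλ = +0.1716 → C = 126.32°
d = R·|Δφ| / |cos C| = 3436·0.09861 / 0.59227 = 572 nmi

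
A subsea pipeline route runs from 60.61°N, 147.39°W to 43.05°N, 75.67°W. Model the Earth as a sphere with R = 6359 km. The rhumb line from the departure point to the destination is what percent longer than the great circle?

4.4%

Great circle: σ = 0.7852 rad → d_gc = Rσ = 4992.9 km
Rhumb: Δφ = -0.3065, Δλ = +1.2518, Δψ = -0.5044, q = Δφ/Δψ = 0.6076 → d_rh = R√(Δφ²+q²Δλ²) = 5214.3 km
Excess = (5214.3 − 4992.9) / 4992.9 = 221.4 / 4992.9 = 4.43% ≈ 4.4%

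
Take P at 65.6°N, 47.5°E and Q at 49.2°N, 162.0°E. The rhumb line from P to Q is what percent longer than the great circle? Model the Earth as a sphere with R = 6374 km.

Great circle: σ = 0.9552 rad → d_gc = Rσ = 6088.5 km
Rhumb: Δφ = -0.2862, Δλ = +1.9984, Δψ = -0.5424, q = Δφ/Δψ = 0.5277 → d_rh = R√(Δφ²+q²Δλ²) = 6965.4 km
Excess = (6965.4 − 6088.5) / 6088.5 = 876.9 / 6088.5 = 14.40% ≈ 14.4%

14.4%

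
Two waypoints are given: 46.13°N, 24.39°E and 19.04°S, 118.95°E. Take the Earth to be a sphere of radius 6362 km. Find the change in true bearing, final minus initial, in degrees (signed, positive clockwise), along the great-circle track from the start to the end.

+33.5°

At departure: θ₁ = atan2(sin Δλ cos φ₂, cos φ₁ sin φ₂ − sin φ₁ cos φ₂ cos Δλ) = 100.34°
At arrival: θ₂ = atan2(sin Δλ cos φ₁, −cos φ₂ sin φ₁ + sin φ₂ cos φ₁ cos Δλ) = 133.84°
Δθ = θ₂ − θ₁ = +33.5°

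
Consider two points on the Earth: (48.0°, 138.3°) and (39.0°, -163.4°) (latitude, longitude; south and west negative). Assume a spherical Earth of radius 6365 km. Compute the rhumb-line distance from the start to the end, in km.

Δψ = ln[tan(π/4+φ₂/2)/tan(π/4+φ₁/2)] = -0.2172;  Δφ = -0.1571 rad,  Δλ = +1.0175 rad
q = Δφ/Δψ = 0.7233
d = R·√(Δφ² + q²Δλ²) = 6365·0.75253 = 4790 km

4790 km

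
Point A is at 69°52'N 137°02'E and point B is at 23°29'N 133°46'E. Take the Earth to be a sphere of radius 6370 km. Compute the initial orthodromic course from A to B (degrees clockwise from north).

184.1°

N = sin Δλ·cos φ₂ = -0.0523;  D = cos φ₁ sin φ₂ − sin φ₁ cos φ₂ cos Δλ = -0.7226
initial course = atan2(N, D) = 184.14°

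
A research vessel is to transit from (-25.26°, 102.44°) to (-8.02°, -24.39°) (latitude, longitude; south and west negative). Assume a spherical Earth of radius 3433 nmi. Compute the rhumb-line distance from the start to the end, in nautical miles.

7322 nmi

Rhumb course C = atan2(Δλ, Δψ) with Δψ = ln[tan(π/4+φ₂/2)/tan(π/4+φ₁/2)] = +0.3155, Δλ = -2.2136 → C = 278.11°
d = R·|Δφ| / |cos C| = 3433·0.30089 / 0.14108 = 7322 nmi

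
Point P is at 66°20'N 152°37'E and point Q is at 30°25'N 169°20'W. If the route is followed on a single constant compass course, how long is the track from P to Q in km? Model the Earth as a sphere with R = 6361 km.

4779 km

Δψ = ln[tan(π/4+φ₂/2)/tan(π/4+φ₁/2)] = -1.0052;  Δφ = -0.6269 rad,  Δλ = +0.6641 rad
q = Δφ/Δψ = 0.6236
d = R·√(Δφ² + q²Δλ²) = 6361·0.75131 = 4779 km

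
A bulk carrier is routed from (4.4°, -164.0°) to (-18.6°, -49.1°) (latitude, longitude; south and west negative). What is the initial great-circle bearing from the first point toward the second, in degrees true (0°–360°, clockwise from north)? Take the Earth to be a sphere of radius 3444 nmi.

θ = atan2( sin Δλ·cos φ₂ ,  cos φ₁ sin φ₂ − sin φ₁ cos φ₂ cos Δλ )
  = atan2(+0.8597, -0.2874) = 108.49°

108.5°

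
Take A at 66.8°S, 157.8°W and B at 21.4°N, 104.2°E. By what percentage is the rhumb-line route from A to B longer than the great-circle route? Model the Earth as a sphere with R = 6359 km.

3.7%

Great circle: σ = 1.9675 rad → d_gc = Rσ = 12511.6 km
Rhumb: Δφ = +1.5394, Δλ = -1.7104, Δψ = +1.9659, q = Δφ/Δψ = 0.7830 → d_rh = R√(Δφ²+q²Δλ²) = 12975.2 km
Excess = (12975.2 − 12511.6) / 12511.6 = 463.6 / 12511.6 = 3.71% ≈ 3.7%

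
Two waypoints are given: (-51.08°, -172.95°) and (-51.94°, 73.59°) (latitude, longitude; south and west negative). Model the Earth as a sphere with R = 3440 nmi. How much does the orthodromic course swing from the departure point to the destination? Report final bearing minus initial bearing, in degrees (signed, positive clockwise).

Initial bearing θ₁ = atan2(sin Δλ cos φ₂, cos φ₁ sin φ₂ − sin φ₁ cos φ₂ cos Δλ) = 219.52°
Final bearing θ₂ = (initial bearing from the destination back to the start) + 180° = 319.58°
Δθ = θ₂ − θ₁ = +100.1°

+100.1°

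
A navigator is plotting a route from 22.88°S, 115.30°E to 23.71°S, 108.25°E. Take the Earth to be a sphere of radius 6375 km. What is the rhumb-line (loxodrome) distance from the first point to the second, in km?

726 km

Δψ = ln[tan(π/4+φ₂/2)/tan(π/4+φ₁/2)] = -0.0158;  Δφ = -0.0145 rad,  Δλ = -0.1230 rad
q = Δφ/Δψ = 0.9185
d = R·√(Δφ² + q²Δλ²) = 6375·0.11394 = 726 km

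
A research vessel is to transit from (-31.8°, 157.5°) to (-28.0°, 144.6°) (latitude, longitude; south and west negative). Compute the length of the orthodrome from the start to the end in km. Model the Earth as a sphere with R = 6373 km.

1313 km

Haversine: a = sin²(Δφ/2)+cos φ₁ cos φ₂ sin²(Δλ/2) = 0.01057;  σ = 2·atan2(√a,√(1−a))
σ = 11.802° → d = Rσ = 6373·0.20598 = 1313 km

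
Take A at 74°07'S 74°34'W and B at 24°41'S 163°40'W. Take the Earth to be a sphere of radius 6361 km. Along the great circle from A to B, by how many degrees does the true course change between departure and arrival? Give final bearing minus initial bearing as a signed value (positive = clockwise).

+78.9°

Initial bearing θ₁ = atan2(sin Δλ cos φ₂, cos φ₁ sin φ₂ − sin φ₁ cos φ₂ cos Δλ) = 263.68°
Final bearing θ₂ = (initial bearing from the destination back to the start) + 180° = 342.58°
Δθ = θ₂ − θ₁ = +78.9°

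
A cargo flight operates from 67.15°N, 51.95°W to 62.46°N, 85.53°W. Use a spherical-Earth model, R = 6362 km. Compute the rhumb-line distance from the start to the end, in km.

1666 km

Rhumb course C = atan2(Δλ, Δψ) with Δψ = ln[tan(π/4+φ₂/2)/tan(π/4+φ₁/2)] = -0.1928, Δλ = -0.5861 → C = 251.79°
d = R·|Δφ| / |cos C| = 6362·0.08186 / 0.31253 = 1666 km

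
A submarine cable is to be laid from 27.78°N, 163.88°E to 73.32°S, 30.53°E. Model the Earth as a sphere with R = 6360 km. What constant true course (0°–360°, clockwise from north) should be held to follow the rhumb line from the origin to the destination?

Δψ = ln[tan(π/4+φ₂/2)/tan(π/4+φ₁/2)] = -2.4251
Δλ = -2.3274 rad (taken the short way round)
course = atan2(Δλ, Δψ) = 223.82°

223.8°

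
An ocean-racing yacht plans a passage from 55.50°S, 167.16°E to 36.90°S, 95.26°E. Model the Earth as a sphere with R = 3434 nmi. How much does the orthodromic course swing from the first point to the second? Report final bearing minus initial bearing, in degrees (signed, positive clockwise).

+55.9°

Initial bearing θ₁ = atan2(sin Δλ cos φ₂, cos φ₁ sin φ₂ − sin φ₁ cos φ₂ cos Δλ) = 259.90°
Final bearing θ₂ = (initial bearing from the destination back to the start) + 180° = 315.79°
Δθ = θ₂ − θ₁ = +55.9°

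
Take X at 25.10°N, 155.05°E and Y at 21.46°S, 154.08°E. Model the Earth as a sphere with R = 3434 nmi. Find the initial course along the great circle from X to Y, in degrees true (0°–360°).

N = sin Δλ·cos φ₂ = -0.0158;  D = cos φ₁ sin φ₂ − sin φ₁ cos φ₂ cos Δλ = -0.7260
initial course = atan2(N, D) = 181.24°

181.2°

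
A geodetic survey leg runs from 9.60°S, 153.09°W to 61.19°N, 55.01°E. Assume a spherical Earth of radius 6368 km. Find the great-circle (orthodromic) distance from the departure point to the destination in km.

cos σ = sin φ₁ sin φ₂ + cos φ₁ cos φ₂ cos Δλ
      = sin(-9.60°)sin(61.19°) + cos(-9.60°)cos(61.19°)cos(-151.90°) = -0.5653
σ = 124.421° → d = Rσ = 6368·2.17156 = 13829 km

13829 km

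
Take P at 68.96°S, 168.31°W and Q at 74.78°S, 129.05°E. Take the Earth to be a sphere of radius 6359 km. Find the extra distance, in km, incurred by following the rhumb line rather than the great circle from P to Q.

100 km

Great circle: cos σ = sin φ₁ sin φ₂ + cos φ₁ cos φ₂ cos Δλ,  σ = 0.3365 rad → d_gc = 2139.9 km
Rhumb line: Δψ = -0.3292, q = Δφ/Δψ = 0.3085, d_rh = R√(Δφ²+q²Δλ²) = 2240.1 km
Excess = 2240.1 − 2139.9 = 100.2 ≈ 100 km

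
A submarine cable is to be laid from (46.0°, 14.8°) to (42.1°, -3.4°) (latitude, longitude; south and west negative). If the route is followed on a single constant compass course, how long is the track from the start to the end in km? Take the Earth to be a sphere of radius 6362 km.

Δψ = ln[tan(π/4+φ₂/2)/tan(π/4+φ₁/2)] = -0.0948;  Δφ = -0.0681 rad,  Δλ = -0.3176 rad
q = Δφ/Δψ = 0.7183
d = R·√(Δφ² + q²Δλ²) = 6362·0.23812 = 1515 km

1515 km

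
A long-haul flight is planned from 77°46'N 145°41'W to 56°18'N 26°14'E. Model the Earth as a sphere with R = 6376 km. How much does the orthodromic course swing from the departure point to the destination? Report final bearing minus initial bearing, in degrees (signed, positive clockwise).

At departure: θ₁ = atan2(sin Δλ cos φ₂, cos φ₁ sin φ₂ − sin φ₁ cos φ₂ cos Δλ) = 6.24°
At arrival: θ₂ = atan2(sin Δλ cos φ₁, −cos φ₂ sin φ₁ + sin φ₂ cos φ₁ cos Δλ) = 177.62°
Δθ = θ₂ − θ₁ = +171.4°

+171.4°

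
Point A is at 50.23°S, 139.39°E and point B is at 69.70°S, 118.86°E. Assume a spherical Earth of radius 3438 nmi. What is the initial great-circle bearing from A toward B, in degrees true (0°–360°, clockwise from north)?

N = sin Δλ·cos φ₂ = -0.1217;  D = cos φ₁ sin φ₂ − sin φ₁ cos φ₂ cos Δλ = -0.3502
initial course = atan2(N, D) = 199.16°

199.2°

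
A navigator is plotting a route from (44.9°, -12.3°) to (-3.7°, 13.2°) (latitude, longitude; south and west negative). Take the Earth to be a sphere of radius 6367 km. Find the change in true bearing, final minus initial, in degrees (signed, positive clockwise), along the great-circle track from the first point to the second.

At departure: θ₁ = atan2(sin Δλ cos φ₂, cos φ₁ sin φ₂ − sin φ₁ cos φ₂ cos Δλ) = 147.77°
At arrival: θ₂ = atan2(sin Δλ cos φ₁, −cos φ₂ sin φ₁ + sin φ₂ cos φ₁ cos Δλ) = 157.76°
Δθ = θ₂ − θ₁ = +10.0°

+10.0°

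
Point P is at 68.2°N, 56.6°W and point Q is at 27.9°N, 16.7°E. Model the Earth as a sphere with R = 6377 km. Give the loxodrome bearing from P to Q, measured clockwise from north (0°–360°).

Δψ = ln[tan(π/4+φ₂/2)/tan(π/4+φ₁/2)] = -1.1399
Δλ = +1.2793 rad (taken the short way round)
course = atan2(Δλ, Δψ) = 131.70°

131.7°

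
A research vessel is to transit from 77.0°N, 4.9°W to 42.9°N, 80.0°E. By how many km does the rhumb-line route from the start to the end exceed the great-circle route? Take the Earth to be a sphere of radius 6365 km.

Great circle: cos σ = sin φ₁ sin φ₂ + cos φ₁ cos φ₂ cos Δλ,  σ = 0.8259 rad → d_gc = 5256.6 km
Rhumb line: Δψ = -1.3417, q = Δφ/Δψ = 0.4436, d_rh = R√(Δφ²+q²Δλ²) = 5644.0 km
Excess = 5644.0 − 5256.6 = 387.4 ≈ 387 km

387 km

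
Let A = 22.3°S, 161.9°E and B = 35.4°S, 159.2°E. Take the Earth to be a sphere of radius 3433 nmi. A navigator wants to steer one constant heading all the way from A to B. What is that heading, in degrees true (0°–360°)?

190.2°

Δψ = ln[tan(π/4+φ₂/2)/tan(π/4+φ₁/2)] = -0.2620
Δλ = -0.0471 rad (taken the short way round)
course = atan2(Δλ, Δψ) = 190.20°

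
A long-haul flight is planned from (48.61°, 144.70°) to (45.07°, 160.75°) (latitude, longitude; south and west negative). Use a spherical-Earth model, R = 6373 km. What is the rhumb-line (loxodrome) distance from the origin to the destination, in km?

Rhumb course C = atan2(Δλ, Δψ) with Δψ = ln[tan(π/4+φ₂/2)/tan(π/4+φ₁/2)] = -0.0904, Δλ = +0.2801 → C = 107.88°
d = R·|Δφ| / |cos C| = 6373·0.06178 / 0.30703 = 1282 km

1282 km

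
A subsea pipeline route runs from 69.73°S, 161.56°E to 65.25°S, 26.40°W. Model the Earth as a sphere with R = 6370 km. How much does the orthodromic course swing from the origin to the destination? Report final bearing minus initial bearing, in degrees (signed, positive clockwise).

At departure: θ₁ = atan2(sin Δλ cos φ₂, cos φ₁ sin φ₂ − sin φ₁ cos φ₂ cos Δλ) = 175.29°
At arrival: θ₂ = atan2(sin Δλ cos φ₁, −cos φ₂ sin φ₁ + sin φ₂ cos φ₁ cos Δλ) = 3.90°
Δθ = θ₂ − θ₁ = -171.4°

-171.4°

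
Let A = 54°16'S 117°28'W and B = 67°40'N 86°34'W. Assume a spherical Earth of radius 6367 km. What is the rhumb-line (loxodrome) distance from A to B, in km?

Δψ = ln[tan(π/4+φ₂/2)/tan(π/4+φ₁/2)] = +2.7546;  Δφ = +2.1281 rad,  Δλ = +0.5393 rad
q = Δφ/Δψ = 0.7726
d = R·√(Δφ² + q²Δλ²) = 6367·2.16854 = 13807 km

13807 km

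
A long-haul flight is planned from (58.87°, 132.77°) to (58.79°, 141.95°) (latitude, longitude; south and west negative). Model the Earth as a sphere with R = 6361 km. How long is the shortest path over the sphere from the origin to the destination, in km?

527 km

cos σ = sin φ₁ sin φ₂ + cos φ₁ cos φ₂ cos Δλ
      = sin(58.87°)sin(58.79°) + cos(58.87°)cos(58.79°)cos(9.18°) = 0.9966
σ = 4.748° → d = Rσ = 6361·0.08287 = 527 km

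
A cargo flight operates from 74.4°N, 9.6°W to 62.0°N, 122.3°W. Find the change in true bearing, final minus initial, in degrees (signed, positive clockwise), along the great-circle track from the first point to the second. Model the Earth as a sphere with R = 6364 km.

-109.0°

Initial bearing θ₁ = atan2(sin Δλ cos φ₂, cos φ₁ sin φ₂ − sin φ₁ cos φ₂ cos Δλ) = 313.57°
Final bearing θ₂ = (initial bearing from the destination back to the start) + 180° = 204.52°
Δθ = θ₂ − θ₁ = -109.0°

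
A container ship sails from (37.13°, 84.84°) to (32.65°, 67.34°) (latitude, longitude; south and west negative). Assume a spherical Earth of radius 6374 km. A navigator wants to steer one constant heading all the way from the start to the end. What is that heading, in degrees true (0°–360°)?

252.7°

Δψ = ln[tan(π/4+φ₂/2)/tan(π/4+φ₁/2)] = -0.0954
Δλ = -0.3054 rad (taken the short way round)
course = atan2(Δλ, Δψ) = 252.66°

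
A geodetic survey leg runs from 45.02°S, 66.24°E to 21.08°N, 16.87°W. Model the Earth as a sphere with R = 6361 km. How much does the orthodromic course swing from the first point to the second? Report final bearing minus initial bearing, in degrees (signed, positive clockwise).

+24.7°

Initial bearing θ₁ = atan2(sin Δλ cos φ₂, cos φ₁ sin φ₂ − sin φ₁ cos φ₂ cos Δλ) = 289.80°
Final bearing θ₂ = (initial bearing from the destination back to the start) + 180° = 314.54°
Δθ = θ₂ − θ₁ = +24.7°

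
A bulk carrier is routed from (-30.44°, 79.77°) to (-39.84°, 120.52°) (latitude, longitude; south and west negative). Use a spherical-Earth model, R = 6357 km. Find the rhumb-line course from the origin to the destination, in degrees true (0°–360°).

105.8°

Meridional parts: M(φ₁)=-0.5582, M(φ₂)=-0.7593 → ΔM = -0.2011;  Δλ = +0.7112 rad
tan C = Δλ / ΔM = -3.5371 → C = 105.79°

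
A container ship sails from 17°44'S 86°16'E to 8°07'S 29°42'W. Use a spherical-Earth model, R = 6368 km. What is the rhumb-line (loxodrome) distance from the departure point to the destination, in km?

Rhumb course C = atan2(Δλ, Δψ) with Δψ = ln[tan(π/4+φ₂/2)/tan(π/4+φ₁/2)] = +0.1724, Δλ = -2.0240 → C = 274.87°
d = R·|Δφ| / |cos C| = 6368·0.16784 / 0.08488 = 12591 km

12591 km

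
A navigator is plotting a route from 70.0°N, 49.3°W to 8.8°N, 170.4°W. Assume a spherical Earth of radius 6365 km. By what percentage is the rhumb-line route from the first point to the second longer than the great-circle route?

Great circle: σ = 1.6016 rad → d_gc = Rσ = 10194.4 km
Rhumb: Δφ = -1.0681, Δλ = -2.1136, Δψ = -1.5812, q = Δφ/Δψ = 0.6755 → d_rh = R√(Δφ²+q²Δλ²) = 11349.4 km
Excess = (11349.4 − 10194.4) / 10194.4 = 1155.0 / 10194.4 = 11.33% ≈ 11.3%

11.3%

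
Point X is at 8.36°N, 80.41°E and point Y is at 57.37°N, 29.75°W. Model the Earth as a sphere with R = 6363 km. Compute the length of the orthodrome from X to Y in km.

Haversine: a = sin²(Δφ/2)+cos φ₁ cos φ₂ sin²(Δλ/2) = 0.53071;  σ = 2·atan2(√a,√(1−a))
σ = 93.521° → d = Rσ = 6363·1.63225 = 10386 km

10386 km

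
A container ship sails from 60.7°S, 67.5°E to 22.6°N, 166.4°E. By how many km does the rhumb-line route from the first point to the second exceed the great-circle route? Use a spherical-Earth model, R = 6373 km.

Great circle: cos σ = sin φ₁ sin φ₂ + cos φ₁ cos φ₂ cos Δλ,  σ = 1.9878 rad → d_gc = 12668.3 km
Rhumb line: Δψ = +1.7467, q = Δφ/Δψ = 0.8323, d_rh = R√(Δφ²+q²Δλ²) = 13026.2 km
Excess = 13026.2 − 12668.3 = 357.9 ≈ 358 km

358 km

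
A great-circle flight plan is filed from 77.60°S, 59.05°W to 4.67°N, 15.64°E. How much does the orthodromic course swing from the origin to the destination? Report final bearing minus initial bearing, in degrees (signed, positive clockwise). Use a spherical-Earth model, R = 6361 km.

At departure: θ₁ = atan2(sin Δλ cos φ₂, cos φ₁ sin φ₂ − sin φ₁ cos φ₂ cos Δλ) = 74.06°
At arrival: θ₂ = atan2(sin Δλ cos φ₁, −cos φ₂ sin φ₁ + sin φ₂ cos φ₁ cos Δλ) = 11.96°
Δθ = θ₂ − θ₁ = -62.1°

-62.1°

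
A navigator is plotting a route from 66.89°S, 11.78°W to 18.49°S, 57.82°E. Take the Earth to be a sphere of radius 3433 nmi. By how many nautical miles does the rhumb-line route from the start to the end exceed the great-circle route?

Great circle: cos σ = sin φ₁ sin φ₂ + cos φ₁ cos φ₂ cos Δλ,  σ = 1.1358 rad → d_gc = 3899.1 nmi
Rhumb line: Δψ = +1.2590, q = Δφ/Δψ = 0.6710, d_rh = R√(Δφ²+q²Δλ²) = 4029.8 nmi
Excess = 4029.8 − 3899.1 = 130.7 ≈ 131 nmi

131 nmi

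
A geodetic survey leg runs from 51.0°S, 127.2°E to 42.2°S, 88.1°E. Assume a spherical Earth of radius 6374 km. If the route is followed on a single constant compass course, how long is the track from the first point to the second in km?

Δψ = ln[tan(π/4+φ₂/2)/tan(π/4+φ₁/2)] = +0.2243;  Δφ = +0.1536 rad,  Δλ = -0.6824 rad
q = Δφ/Δψ = 0.6849
d = R·√(Δφ² + q²Δλ²) = 6374·0.49198 = 3136 km

3136 km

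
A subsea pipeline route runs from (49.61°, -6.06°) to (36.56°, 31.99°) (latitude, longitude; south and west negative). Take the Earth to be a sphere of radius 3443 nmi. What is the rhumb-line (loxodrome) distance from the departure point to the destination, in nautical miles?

1836 nmi

Rhumb course C = atan2(Δλ, Δψ) with Δψ = ln[tan(π/4+φ₂/2)/tan(π/4+φ₁/2)] = -0.3137, Δλ = +0.6641 → C = 115.29°
d = R·|Δφ| / |cos C| = 3443·0.22777 / 0.42716 = 1836 nmi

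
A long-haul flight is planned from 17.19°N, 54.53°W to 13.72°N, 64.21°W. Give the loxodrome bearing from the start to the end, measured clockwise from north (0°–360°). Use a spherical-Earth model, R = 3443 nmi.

249.6°

Meridional parts: M(φ₁)=+0.3046, M(φ₂)=+0.2418 → ΔM = -0.0628;  Δλ = -0.1689 rad
tan C = Δλ / ΔM = +2.6883 → C = 249.60°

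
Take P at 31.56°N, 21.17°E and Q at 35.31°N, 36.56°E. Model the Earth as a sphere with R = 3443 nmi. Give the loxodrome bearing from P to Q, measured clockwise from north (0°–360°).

73.7°

Δψ = ln[tan(π/4+φ₂/2)/tan(π/4+φ₁/2)] = +0.0785
Δλ = +0.2686 rad (taken the short way round)
course = atan2(Δλ, Δψ) = 73.72°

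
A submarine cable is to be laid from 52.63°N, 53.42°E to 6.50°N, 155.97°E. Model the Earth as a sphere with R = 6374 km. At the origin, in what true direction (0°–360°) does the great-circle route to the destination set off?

N = sin Δλ·cos φ₂ = +0.9698;  D = cos φ₁ sin φ₂ − sin φ₁ cos φ₂ cos Δλ = +0.2403
initial course = atan2(N, D) = 76.08°

76.1°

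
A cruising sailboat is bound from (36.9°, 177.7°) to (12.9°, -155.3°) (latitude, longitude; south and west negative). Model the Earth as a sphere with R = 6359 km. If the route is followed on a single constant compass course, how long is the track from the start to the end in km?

3785 km

Rhumb course C = atan2(Δλ, Δψ) with Δψ = ln[tan(π/4+φ₂/2)/tan(π/4+φ₁/2)] = -0.4667, Δλ = +0.4712 → C = 134.72°
d = R·|Δφ| / |cos C| = 6359·0.41888 / 0.70370 = 3785 km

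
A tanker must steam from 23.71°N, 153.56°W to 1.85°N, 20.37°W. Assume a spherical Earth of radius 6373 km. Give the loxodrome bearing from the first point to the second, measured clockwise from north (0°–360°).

Δψ = ln[tan(π/4+φ₂/2)/tan(π/4+φ₁/2)] = -0.3939
Δλ = +2.3246 rad (taken the short way round)
course = atan2(Δλ, Δψ) = 99.62°

99.6°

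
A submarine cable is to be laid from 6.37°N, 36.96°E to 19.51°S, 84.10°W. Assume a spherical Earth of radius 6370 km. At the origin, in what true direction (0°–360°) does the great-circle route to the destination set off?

251.0°

N = sin Δλ·cos φ₂ = -0.8074;  D = cos φ₁ sin φ₂ − sin φ₁ cos φ₂ cos Δλ = -0.2780
initial course = atan2(N, D) = 251.00°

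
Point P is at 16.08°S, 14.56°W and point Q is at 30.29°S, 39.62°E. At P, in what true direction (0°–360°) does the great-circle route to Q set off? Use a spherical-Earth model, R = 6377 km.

N = sin Δλ·cos φ₂ = +0.7002;  D = cos φ₁ sin φ₂ − sin φ₁ cos φ₂ cos Δλ = -0.3447
initial course = atan2(N, D) = 116.21°

116.2°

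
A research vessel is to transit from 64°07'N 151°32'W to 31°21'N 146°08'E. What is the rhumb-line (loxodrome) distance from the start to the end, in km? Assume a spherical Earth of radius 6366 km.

Δψ = ln[tan(π/4+φ₂/2)/tan(π/4+φ₁/2)] = -0.8939;  Δφ = -0.5719 rad,  Δλ = -1.0879 rad
q = Δφ/Δψ = 0.6398
d = R·√(Δφ² + q²Δλ²) = 6366·0.90085 = 5735 km

5735 km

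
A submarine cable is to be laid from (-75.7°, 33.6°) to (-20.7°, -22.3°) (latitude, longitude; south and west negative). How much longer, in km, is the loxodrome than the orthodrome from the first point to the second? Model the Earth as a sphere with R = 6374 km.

169 km

Great circle: cos σ = sin φ₁ sin φ₂ + cos φ₁ cos φ₂ cos Δλ,  σ = 1.0792 rad → d_gc = 6878.6 km
Rhumb line: Δψ = +1.7065, q = Δφ/Δψ = 0.5625, d_rh = R√(Δφ²+q²Δλ²) = 7048.0 km
Excess = 7048.0 − 6878.6 = 169.4 ≈ 169 km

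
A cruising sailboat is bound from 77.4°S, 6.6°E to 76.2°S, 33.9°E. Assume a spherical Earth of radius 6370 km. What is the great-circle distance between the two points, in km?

699 km

Haversine: a = sin²(Δφ/2)+cos φ₁ cos φ₂ sin²(Δλ/2) = 0.00301;  σ = 2·atan2(√a,√(1−a))
σ = 6.287° → d = Rσ = 6370·0.10974 = 699 km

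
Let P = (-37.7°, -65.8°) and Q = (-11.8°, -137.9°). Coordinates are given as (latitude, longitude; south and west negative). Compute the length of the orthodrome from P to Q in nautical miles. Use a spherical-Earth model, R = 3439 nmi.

4124 nmi

cos σ = sin φ₁ sin φ₂ + cos φ₁ cos φ₂ cos Δλ
      = sin(-37.70°)sin(-11.80°) + cos(-37.70°)cos(-11.80°)cos(-72.10°) = 0.3631
σ = 68.709° → d = Rσ = 3439·1.19920 = 4124 nmi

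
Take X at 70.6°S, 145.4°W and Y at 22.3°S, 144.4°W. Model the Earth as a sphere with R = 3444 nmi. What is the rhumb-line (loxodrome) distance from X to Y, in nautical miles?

2904 nmi

Rhumb course C = atan2(Δλ, Δψ) with Δψ = ln[tan(π/4+φ₂/2)/tan(π/4+φ₁/2)] = +1.3671, Δλ = +0.0175 → C = 0.73°
d = R·|Δφ| / |cos C| = 3444·0.84299 / 0.99992 = 2904 nmi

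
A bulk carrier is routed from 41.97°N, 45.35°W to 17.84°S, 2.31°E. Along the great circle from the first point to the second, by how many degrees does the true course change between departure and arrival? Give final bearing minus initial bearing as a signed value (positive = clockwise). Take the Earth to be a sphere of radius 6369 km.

+12.2°

Initial bearing θ₁ = atan2(sin Δλ cos φ₂, cos φ₁ sin φ₂ − sin φ₁ cos φ₂ cos Δλ) = 133.02°
Final bearing θ₂ = (initial bearing from the destination back to the start) + 180° = 145.18°
Δθ = θ₂ − θ₁ = +12.2°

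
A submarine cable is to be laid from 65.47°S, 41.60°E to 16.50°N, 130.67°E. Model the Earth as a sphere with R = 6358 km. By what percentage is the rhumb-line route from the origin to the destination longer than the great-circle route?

3.1%

Great circle: σ = 1.8255 rad → d_gc = Rσ = 11606.3 km
Rhumb: Δφ = +1.4306, Δλ = +1.5546, Δψ = +1.8181, q = Δφ/Δψ = 0.7869 → d_rh = R√(Δφ²+q²Δλ²) = 11967.9 km
Excess = (11967.9 − 11606.3) / 11606.3 = 361.6 / 11606.3 = 3.12% ≈ 3.1%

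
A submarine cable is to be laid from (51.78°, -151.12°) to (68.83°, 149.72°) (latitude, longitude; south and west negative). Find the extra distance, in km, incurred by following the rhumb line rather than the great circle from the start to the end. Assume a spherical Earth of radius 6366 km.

Great circle: cos σ = sin φ₁ sin φ₂ + cos φ₁ cos φ₂ cos Δλ,  σ = 0.5602 rad → d_gc = 3566.1 km
Rhumb line: Δψ = +0.6174, q = Δφ/Δψ = 0.4820, d_rh = R√(Δφ²+q²Δλ²) = 3691.4 km
Excess = 3691.4 − 3566.1 = 125.3 ≈ 125 km

125 km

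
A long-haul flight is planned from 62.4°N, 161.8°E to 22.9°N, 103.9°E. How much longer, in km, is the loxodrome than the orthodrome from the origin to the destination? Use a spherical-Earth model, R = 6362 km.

135 km

Great circle: cos σ = sin φ₁ sin φ₂ + cos φ₁ cos φ₂ cos Δλ,  σ = 0.9623 rad → d_gc = 6122.2 km
Rhumb line: Δψ = -0.9932, q = Δφ/Δψ = 0.6941, d_rh = R√(Δφ²+q²Δλ²) = 6257.2 km
Excess = 6257.2 − 6122.2 = 135.0 ≈ 135 km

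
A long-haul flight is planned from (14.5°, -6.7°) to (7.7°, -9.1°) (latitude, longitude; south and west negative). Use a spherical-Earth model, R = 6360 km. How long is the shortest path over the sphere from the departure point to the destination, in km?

799 km

cos σ = sin φ₁ sin φ₂ + cos φ₁ cos φ₂ cos Δλ
      = sin(14.50°)sin(7.70°) + cos(14.50°)cos(7.70°)cos(-2.40°) = 0.9921
σ = 7.196° → d = Rσ = 6360·0.12559 = 799 km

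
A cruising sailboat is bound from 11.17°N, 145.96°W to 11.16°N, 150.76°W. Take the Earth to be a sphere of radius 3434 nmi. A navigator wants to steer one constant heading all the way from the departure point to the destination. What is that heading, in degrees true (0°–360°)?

269.9°

Δψ = ln[tan(π/4+φ₂/2)/tan(π/4+φ₁/2)] = -0.0002
Δλ = -0.0838 rad (taken the short way round)
course = atan2(Δλ, Δψ) = 269.88°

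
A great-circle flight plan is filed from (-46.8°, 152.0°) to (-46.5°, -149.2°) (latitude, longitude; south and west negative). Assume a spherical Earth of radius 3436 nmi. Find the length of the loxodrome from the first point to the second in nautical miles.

2421 nmi

Δψ = ln[tan(π/4+φ₂/2)/tan(π/4+φ₁/2)] = +0.0076;  Δφ = +0.0052 rad,  Δλ = +1.0263 rad
q = Δφ/Δψ = 0.6865
d = R·√(Δφ² + q²Δλ²) = 3436·0.70449 = 2421 nmi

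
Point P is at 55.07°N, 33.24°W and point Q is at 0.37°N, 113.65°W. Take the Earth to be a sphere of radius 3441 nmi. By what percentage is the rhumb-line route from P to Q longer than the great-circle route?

Great circle: σ = 1.4699 rad → d_gc = Rσ = 5058.1 nmi
Rhumb: Δφ = -0.9547, Δλ = -1.4034, Δψ = -1.1499, q = Δφ/Δψ = 0.8302 → d_rh = R√(Δφ²+q²Δλ²) = 5183.3 nmi
Excess = (5183.3 − 5058.1) / 5058.1 = 125.2 / 5058.1 = 2.48% ≈ 2.5%

2.5%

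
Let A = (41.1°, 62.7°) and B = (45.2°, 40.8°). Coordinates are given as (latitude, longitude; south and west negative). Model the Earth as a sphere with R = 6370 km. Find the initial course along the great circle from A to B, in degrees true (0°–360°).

θ = atan2( sin Δλ·cos φ₂ ,  cos φ₁ sin φ₂ − sin φ₁ cos φ₂ cos Δλ )
  = atan2(-0.2628, +0.1049) = 291.76°

291.8°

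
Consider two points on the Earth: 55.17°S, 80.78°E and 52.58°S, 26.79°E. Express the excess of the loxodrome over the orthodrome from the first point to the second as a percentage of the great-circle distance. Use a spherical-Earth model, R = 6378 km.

2.5%

Great circle: σ = 0.5434 rad → d_gc = Rσ = 3465.7 km
Rhumb: Δφ = +0.0452, Δλ = -0.9423, Δψ = +0.0767, q = Δφ/Δψ = 0.5893 → d_rh = R√(Δφ²+q²Δλ²) = 3553.5 km
Excess = (3553.5 − 3465.7) / 3465.7 = 87.8 / 3465.7 = 2.53% ≈ 2.5%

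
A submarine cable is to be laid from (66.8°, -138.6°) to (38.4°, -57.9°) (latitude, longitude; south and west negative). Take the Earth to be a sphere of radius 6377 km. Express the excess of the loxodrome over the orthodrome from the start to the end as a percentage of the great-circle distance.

5.9%

Great circle: σ = 0.9010 rad → d_gc = Rσ = 5745.8 km
Rhumb: Δφ = -0.4957, Δλ = +1.4085, Δψ = -0.8566, q = Δφ/Δψ = 0.5787 → d_rh = R√(Δφ²+q²Δλ²) = 6083.3 km
Excess = (6083.3 − 5745.8) / 5745.8 = 337.5 / 5745.8 = 5.87% ≈ 5.9%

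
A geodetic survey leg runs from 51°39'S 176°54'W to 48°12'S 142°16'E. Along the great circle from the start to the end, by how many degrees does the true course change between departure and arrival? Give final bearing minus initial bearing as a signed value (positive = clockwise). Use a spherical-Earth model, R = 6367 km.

+31.8°

At departure: θ₁ = atan2(sin Δλ cos φ₂, cos φ₁ sin φ₂ − sin φ₁ cos φ₂ cos Δλ) = 261.25°
At arrival: θ₂ = atan2(sin Δλ cos φ₁, −cos φ₂ sin φ₁ + sin φ₂ cos φ₁ cos Δλ) = 293.07°
Δθ = θ₂ − θ₁ = +31.8°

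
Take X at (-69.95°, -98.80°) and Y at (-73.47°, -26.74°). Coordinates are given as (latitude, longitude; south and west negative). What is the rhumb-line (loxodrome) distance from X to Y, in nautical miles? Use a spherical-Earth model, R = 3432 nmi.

1367 nmi

Δψ = ln[tan(π/4+φ₂/2)/tan(π/4+φ₁/2)] = -0.1964;  Δφ = -0.0614 rad,  Δλ = +1.2577 rad
q = Δφ/Δψ = 0.3129
d = R·√(Δφ² + q²Δλ²) = 3432·0.39826 = 1367 nmi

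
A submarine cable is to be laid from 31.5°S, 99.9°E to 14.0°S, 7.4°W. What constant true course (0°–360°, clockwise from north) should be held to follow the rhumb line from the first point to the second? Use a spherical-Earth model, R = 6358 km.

Meridional parts: M(φ₁)=-0.5798, M(φ₂)=-0.2468 → ΔM = +0.3330;  Δλ = -1.8727 rad
tan C = Δλ / ΔM = -5.6246 → C = 280.08°

280.1°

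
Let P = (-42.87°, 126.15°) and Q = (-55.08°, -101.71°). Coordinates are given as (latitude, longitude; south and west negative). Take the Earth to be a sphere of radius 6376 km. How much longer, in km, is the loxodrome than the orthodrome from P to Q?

Great circle: cos σ = sin φ₁ sin φ₂ + cos φ₁ cos φ₂ cos Δλ,  σ = 1.2908 rad → d_gc = 8230.1 km
Rhumb line: Δψ = -0.3269, q = Δφ/Δψ = 0.6518, d_rh = R√(Δφ²+q²Δλ²) = 9681.0 km
Excess = 9681.0 − 8230.1 = 1450.9 ≈ 1451 km

1451 km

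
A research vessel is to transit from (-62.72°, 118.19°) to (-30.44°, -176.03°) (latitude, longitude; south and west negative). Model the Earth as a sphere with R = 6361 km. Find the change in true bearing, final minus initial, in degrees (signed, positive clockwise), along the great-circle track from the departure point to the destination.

Initial bearing θ₁ = atan2(sin Δλ cos φ₂, cos φ₁ sin φ₂ − sin φ₁ cos φ₂ cos Δλ) = 84.04°
Final bearing θ₂ = (initial bearing from the destination back to the start) + 180° = 31.92°
Δθ = θ₂ − θ₁ = -52.1°

-52.1°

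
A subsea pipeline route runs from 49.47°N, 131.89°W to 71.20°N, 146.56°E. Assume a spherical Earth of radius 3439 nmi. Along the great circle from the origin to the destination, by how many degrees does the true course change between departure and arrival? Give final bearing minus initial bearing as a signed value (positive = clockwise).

-74.7°

Initial bearing θ₁ = atan2(sin Δλ cos φ₂, cos φ₁ sin φ₂ − sin φ₁ cos φ₂ cos Δλ) = 331.17°
Final bearing θ₂ = (initial bearing from the destination back to the start) + 180° = 256.48°
Δθ = θ₂ − θ₁ = -74.7°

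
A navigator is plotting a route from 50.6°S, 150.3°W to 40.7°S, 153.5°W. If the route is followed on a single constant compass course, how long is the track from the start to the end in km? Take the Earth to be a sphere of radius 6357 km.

Δψ = ln[tan(π/4+φ₂/2)/tan(π/4+φ₁/2)] = +0.2481;  Δφ = +0.1728 rad,  Δλ = -0.0559 rad
q = Δφ/Δψ = 0.6963
d = R·√(Δφ² + q²Δλ²) = 6357·0.17711 = 1126 km

1126 km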